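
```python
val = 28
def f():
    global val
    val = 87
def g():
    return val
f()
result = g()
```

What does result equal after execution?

Step 1: val = 28.
Step 2: f() sets global val = 87.
Step 3: g() reads global val = 87. result = 87

The answer is 87.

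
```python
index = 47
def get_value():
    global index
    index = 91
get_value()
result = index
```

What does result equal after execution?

Step 1: index = 47 globally.
Step 2: get_value() declares global index and sets it to 91.
Step 3: After get_value(), global index = 91. result = 91

The answer is 91.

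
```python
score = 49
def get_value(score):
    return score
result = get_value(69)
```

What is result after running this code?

Step 1: Global score = 49.
Step 2: get_value(69) takes parameter score = 69, which shadows the global.
Step 3: result = 69

The answer is 69.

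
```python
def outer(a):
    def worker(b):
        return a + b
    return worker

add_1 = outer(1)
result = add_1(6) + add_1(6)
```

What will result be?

Step 1: add_1 captures a = 1.
Step 2: add_1(6) = 1 + 6 = 7, called twice.
Step 3: result = 7 + 7 = 14

The answer is 14.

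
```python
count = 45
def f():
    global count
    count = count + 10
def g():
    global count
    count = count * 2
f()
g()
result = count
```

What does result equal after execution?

Step 1: count = 45.
Step 2: f() adds 10: count = 45 + 10 = 55.
Step 3: g() doubles: count = 55 * 2 = 110.
Step 4: result = 110

The answer is 110.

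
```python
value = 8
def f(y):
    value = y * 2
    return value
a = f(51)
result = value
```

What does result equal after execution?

Step 1: Global value = 8.
Step 2: f(51) creates local value = 51 * 2 = 102.
Step 3: Global value unchanged because no global keyword. result = 8

The answer is 8.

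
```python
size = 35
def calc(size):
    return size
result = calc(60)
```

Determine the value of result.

Step 1: Global size = 35.
Step 2: calc(60) takes parameter size = 60, which shadows the global.
Step 3: result = 60

The answer is 60.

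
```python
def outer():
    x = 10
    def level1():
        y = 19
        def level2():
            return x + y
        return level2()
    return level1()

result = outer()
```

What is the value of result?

Step 1: x = 10 in outer. y = 19 in level1.
Step 2: level2() reads x = 10 and y = 19 from enclosing scopes.
Step 3: result = 10 + 19 = 29

The answer is 29.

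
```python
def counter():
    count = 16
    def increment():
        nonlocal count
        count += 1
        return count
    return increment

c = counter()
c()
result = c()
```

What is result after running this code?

Step 1: counter() creates closure with count = 16.
Step 2: Each c() call increments count via nonlocal. After 2 calls: 16 + 2 = 18.
Step 3: result = 18

The answer is 18.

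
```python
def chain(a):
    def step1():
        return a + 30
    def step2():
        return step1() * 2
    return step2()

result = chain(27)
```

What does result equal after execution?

Step 1: chain(27) captures a = 27.
Step 2: step2() calls step1() which returns 27 + 30 = 57.
Step 3: step2() returns 57 * 2 = 114

The answer is 114.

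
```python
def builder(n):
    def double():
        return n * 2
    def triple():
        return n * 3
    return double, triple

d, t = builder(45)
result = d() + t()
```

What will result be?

Step 1: Both closures capture the same n = 45.
Step 2: d() = 45 * 2 = 90, t() = 45 * 3 = 135.
Step 3: result = 90 + 135 = 225

The answer is 225.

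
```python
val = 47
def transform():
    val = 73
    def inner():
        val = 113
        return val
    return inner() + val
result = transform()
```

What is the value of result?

Step 1: transform() has local val = 73. inner() has local val = 113.
Step 2: inner() returns its local val = 113.
Step 3: transform() returns 113 + its own val (73) = 186

The answer is 186.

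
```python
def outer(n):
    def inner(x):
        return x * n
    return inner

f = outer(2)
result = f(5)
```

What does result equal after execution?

Step 1: outer(2) creates a closure capturing n = 2.
Step 2: f(5) computes 5 * 2 = 10.
Step 3: result = 10

The answer is 10.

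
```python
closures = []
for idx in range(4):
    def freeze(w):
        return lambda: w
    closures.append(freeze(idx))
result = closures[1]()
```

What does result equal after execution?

Step 1: freeze(idx) creates a new scope capturing w = idx at call time.
Step 2: closures[1] = freeze(1), so its lambda captures w = 1.
Step 3: result = 1 (closure factory fixes late binding)

The answer is 1.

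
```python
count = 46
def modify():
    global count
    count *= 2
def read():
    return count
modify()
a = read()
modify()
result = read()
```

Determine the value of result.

Step 1: count = 46.
Step 2: First modify(): count = 46 * 2 = 92.
Step 3: Second modify(): count = 92 * 2 = 184.
Step 4: read() returns 184

The answer is 184.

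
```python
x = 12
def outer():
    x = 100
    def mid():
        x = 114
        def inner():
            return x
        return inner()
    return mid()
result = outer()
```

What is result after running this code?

Step 1: Three levels of shadowing: global 12, outer 100, mid 114.
Step 2: inner() finds x = 114 in enclosing mid() scope.
Step 3: result = 114

The answer is 114.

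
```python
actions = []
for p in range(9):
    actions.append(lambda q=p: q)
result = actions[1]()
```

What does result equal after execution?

Step 1: Default argument q=p captures p's value at each iteration.
Step 2: actions[1] captured q = 1 when p was 1.
Step 3: result = 1

The answer is 1.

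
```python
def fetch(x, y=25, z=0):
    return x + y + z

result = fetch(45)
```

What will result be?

Step 1: fetch(45) uses defaults y = 25, z = 0.
Step 2: Returns 45 + 25 + 0 = 70.
Step 3: result = 70

The answer is 70.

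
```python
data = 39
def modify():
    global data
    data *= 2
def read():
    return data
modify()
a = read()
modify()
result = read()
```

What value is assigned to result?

Step 1: data = 39.
Step 2: First modify(): data = 39 * 2 = 78.
Step 3: Second modify(): data = 78 * 2 = 156.
Step 4: read() returns 156

The answer is 156.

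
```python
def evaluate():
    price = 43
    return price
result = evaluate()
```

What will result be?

Step 1: evaluate() defines price = 43 in its local scope.
Step 2: return price finds the local variable price = 43.
Step 3: result = 43

The answer is 43.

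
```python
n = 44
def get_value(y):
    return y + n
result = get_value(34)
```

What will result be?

Step 1: n = 44 is defined globally.
Step 2: get_value(34) uses parameter y = 34 and looks up n from global scope = 44.
Step 3: result = 34 + 44 = 78

The answer is 78.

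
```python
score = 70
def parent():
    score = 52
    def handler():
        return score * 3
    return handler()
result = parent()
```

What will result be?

Step 1: parent() shadows global score with score = 52.
Step 2: handler() finds score = 52 in enclosing scope, computes 52 * 3 = 156.
Step 3: result = 156

The answer is 156.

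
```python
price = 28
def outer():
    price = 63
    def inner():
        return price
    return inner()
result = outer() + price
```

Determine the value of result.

Step 1: Global price = 28. outer() shadows with price = 63.
Step 2: inner() returns enclosing price = 63. outer() = 63.
Step 3: result = 63 + global price (28) = 91

The answer is 91.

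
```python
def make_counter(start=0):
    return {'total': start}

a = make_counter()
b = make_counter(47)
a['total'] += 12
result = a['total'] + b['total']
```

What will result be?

Step 1: make_counter() returns a new dict each call (immutable default 0).
Step 2: a = {'total': 0}, b = {'total': 47}.
Step 3: a['total'] += 12 = 12. result = 12 + 47 = 59

The answer is 59.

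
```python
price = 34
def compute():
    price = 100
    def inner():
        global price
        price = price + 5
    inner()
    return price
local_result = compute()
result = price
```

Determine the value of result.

Step 1: Global price = 34. compute() creates local price = 100.
Step 2: inner() declares global price and adds 5: global price = 34 + 5 = 39.
Step 3: compute() returns its local price = 100 (unaffected by inner).
Step 4: result = global price = 39

The answer is 39.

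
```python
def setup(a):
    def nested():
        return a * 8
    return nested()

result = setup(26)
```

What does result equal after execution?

Step 1: setup(26) binds parameter a = 26.
Step 2: nested() accesses a = 26 from enclosing scope.
Step 3: result = 26 * 8 = 208

The answer is 208.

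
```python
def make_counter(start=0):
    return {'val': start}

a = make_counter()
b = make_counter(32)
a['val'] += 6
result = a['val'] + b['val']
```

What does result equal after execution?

Step 1: make_counter() returns a new dict each call (immutable default 0).
Step 2: a = {'val': 0}, b = {'val': 32}.
Step 3: a['val'] += 6 = 6. result = 6 + 32 = 38

The answer is 38.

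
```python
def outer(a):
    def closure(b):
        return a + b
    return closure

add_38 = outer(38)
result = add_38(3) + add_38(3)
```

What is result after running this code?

Step 1: add_38 captures a = 38.
Step 2: add_38(3) = 38 + 3 = 41, called twice.
Step 3: result = 41 + 41 = 82

The answer is 82.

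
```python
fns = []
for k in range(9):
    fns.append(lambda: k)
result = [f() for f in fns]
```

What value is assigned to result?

Step 1: All 9 lambdas share the same variable k.
Step 2: After the loop, k = 8.
Step 3: Each call returns 8. result = [8, 8, 8, 8, 8, 8, 8, 8, 8]

The answer is [8, 8, 8, 8, 8, 8, 8, 8, 8].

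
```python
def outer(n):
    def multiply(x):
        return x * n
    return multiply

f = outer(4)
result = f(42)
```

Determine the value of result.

Step 1: outer(4) returns multiply closure with n = 4.
Step 2: f(42) computes 42 * 4 = 168.
Step 3: result = 168

The answer is 168.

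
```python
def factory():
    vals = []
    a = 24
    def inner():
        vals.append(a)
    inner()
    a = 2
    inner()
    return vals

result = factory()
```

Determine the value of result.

Step 1: a = 24. inner() appends current a to vals.
Step 2: First inner(): appends 24. Then a = 2.
Step 3: Second inner(): appends 2 (closure sees updated a). result = [24, 2]

The answer is [24, 2].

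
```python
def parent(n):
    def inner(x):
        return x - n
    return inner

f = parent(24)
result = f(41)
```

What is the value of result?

Step 1: parent(24) creates a closure capturing n = 24.
Step 2: f(41) computes 41 - 24 = 17.
Step 3: result = 17

The answer is 17.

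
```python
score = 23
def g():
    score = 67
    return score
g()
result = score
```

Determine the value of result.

Step 1: Global score = 23.
Step 2: g() creates local score = 67 (shadow, not modification).
Step 3: After g() returns, global score is unchanged. result = 23

The answer is 23.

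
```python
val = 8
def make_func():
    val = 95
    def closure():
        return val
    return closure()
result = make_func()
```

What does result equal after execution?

Step 1: val = 8 globally, but make_func() defines val = 95 locally.
Step 2: closure() looks up val. Not in local scope, so checks enclosing scope (make_func) and finds val = 95.
Step 3: result = 95

The answer is 95.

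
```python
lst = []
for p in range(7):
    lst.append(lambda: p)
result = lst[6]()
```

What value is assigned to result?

Step 1: The loop creates 7 lambdas, all referencing the same variable p.
Step 2: After the loop, p = 6 (final value).
Step 3: lst[6]() looks up p at call time and finds 6. This is the late binding gotcha. result = 6

The answer is 6.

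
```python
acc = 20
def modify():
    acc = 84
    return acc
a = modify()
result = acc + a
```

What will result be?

Step 1: Global acc = 20. modify() returns local acc = 84.
Step 2: a = 84. Global acc still = 20.
Step 3: result = 20 + 84 = 104

The answer is 104.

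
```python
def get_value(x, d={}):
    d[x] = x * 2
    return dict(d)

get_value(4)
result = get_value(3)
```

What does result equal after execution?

Step 1: Mutable default dict is shared across calls.
Step 2: First call adds 4: 8. Second call adds 3: 6.
Step 3: result = {4: 8, 3: 6}

The answer is {4: 8, 3: 6}.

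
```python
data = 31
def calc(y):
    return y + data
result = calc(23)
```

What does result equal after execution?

Step 1: data = 31 is defined globally.
Step 2: calc(23) uses parameter y = 23 and looks up data from global scope = 31.
Step 3: result = 23 + 31 = 54

The answer is 54.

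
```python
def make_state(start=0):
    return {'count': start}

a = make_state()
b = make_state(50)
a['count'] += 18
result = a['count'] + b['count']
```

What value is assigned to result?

Step 1: make_state() returns a new dict each call (immutable default 0).
Step 2: a = {'count': 0}, b = {'count': 50}.
Step 3: a['count'] += 18 = 18. result = 18 + 50 = 68

The answer is 68.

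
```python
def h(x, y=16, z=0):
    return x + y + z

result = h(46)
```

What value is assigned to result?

Step 1: h(46) uses defaults y = 16, z = 0.
Step 2: Returns 46 + 16 + 0 = 62.
Step 3: result = 62

The answer is 62.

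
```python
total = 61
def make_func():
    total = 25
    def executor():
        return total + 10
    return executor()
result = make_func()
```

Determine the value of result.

Step 1: make_func() shadows global total with total = 25.
Step 2: executor() finds total = 25 in enclosing scope, computes 25 + 10 = 35.
Step 3: result = 35

The answer is 35.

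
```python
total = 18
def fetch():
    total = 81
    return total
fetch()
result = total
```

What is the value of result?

Step 1: Global total = 18.
Step 2: fetch() creates local total = 81 (shadow, not modification).
Step 3: After fetch() returns, global total is unchanged. result = 18

The answer is 18.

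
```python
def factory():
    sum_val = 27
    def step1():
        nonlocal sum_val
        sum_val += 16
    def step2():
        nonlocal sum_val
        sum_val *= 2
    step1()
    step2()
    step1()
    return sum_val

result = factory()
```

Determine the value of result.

Step 1: sum_val = 27.
Step 2: step1(): sum_val = 27 + 16 = 43.
Step 3: step2(): sum_val = 43 * 2 = 86.
Step 4: step1(): sum_val = 86 + 16 = 102. result = 102

The answer is 102.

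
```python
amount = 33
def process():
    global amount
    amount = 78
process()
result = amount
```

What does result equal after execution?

Step 1: amount = 33 globally.
Step 2: process() declares global amount and sets it to 78.
Step 3: After process(), global amount = 78. result = 78

The answer is 78.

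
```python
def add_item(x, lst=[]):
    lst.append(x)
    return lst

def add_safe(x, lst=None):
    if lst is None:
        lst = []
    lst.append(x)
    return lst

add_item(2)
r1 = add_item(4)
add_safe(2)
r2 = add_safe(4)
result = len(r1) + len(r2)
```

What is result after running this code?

Step 1: add_item shares mutable default: after 2 calls, lst = [2, 4], len = 2.
Step 2: add_safe creates fresh list each time: r2 = [4], len = 1.
Step 3: result = 2 + 1 = 3

The answer is 3.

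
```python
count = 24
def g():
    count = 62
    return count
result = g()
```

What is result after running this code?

Step 1: Global count = 24.
Step 2: g() creates local count = 62, shadowing the global.
Step 3: Returns local count = 62. result = 62

The answer is 62.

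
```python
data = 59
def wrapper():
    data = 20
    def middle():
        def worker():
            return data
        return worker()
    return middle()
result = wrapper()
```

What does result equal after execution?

Step 1: wrapper() defines data = 20. middle() and worker() have no local data.
Step 2: worker() checks local (none), enclosing middle() (none), enclosing wrapper() and finds data = 20.
Step 3: result = 20

The answer is 20.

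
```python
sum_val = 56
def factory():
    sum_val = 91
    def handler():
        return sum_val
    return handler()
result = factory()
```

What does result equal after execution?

Step 1: sum_val = 56 globally, but factory() defines sum_val = 91 locally.
Step 2: handler() looks up sum_val. Not in local scope, so checks enclosing scope (factory) and finds sum_val = 91.
Step 3: result = 91

The answer is 91.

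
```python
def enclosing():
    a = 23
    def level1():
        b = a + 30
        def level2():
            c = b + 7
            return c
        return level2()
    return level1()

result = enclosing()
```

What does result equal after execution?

Step 1: a = 23. b = a + 30 = 53.
Step 2: c = b + 7 = 53 + 7 = 60.
Step 3: result = 60

The answer is 60.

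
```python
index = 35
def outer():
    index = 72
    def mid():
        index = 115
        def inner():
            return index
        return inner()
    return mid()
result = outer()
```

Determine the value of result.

Step 1: Three levels of shadowing: global 35, outer 72, mid 115.
Step 2: inner() finds index = 115 in enclosing mid() scope.
Step 3: result = 115

The answer is 115.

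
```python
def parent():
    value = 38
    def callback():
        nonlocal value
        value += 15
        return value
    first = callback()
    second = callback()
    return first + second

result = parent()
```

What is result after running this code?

Step 1: value starts at 38.
Step 2: First call: value = 38 + 15 = 53, returns 53.
Step 3: Second call: value = 53 + 15 = 68, returns 68.
Step 4: result = 53 + 68 = 121

The answer is 121.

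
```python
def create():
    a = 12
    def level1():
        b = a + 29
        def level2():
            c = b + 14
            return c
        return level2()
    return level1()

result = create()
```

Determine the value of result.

Step 1: a = 12. b = a + 29 = 41.
Step 2: c = b + 14 = 41 + 14 = 55.
Step 3: result = 55

The answer is 55.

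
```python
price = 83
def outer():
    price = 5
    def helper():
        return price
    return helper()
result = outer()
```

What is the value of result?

Step 1: price = 83 globally, but outer() defines price = 5 locally.
Step 2: helper() looks up price. Not in local scope, so checks enclosing scope (outer) and finds price = 5.
Step 3: result = 5

The answer is 5.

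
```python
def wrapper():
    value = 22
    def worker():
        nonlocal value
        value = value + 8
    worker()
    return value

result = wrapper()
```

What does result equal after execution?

Step 1: wrapper() sets value = 22.
Step 2: worker() uses nonlocal to modify value in wrapper's scope: value = 22 + 8 = 30.
Step 3: wrapper() returns the modified value = 30

The answer is 30.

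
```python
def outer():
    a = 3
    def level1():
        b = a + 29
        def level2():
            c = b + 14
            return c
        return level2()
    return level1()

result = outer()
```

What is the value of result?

Step 1: a = 3. b = a + 29 = 32.
Step 2: c = b + 14 = 32 + 14 = 46.
Step 3: result = 46

The answer is 46.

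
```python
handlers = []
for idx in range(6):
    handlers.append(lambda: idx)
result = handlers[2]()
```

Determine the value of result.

Step 1: The loop creates 6 lambdas, all referencing the same variable idx.
Step 2: After the loop, idx = 5 (final value).
Step 3: handlers[2]() looks up idx at call time and finds 5. This is the late binding gotcha. result = 5

The answer is 5.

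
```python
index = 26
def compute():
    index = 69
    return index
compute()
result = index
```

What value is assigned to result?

Step 1: index = 26 globally.
Step 2: compute() creates a LOCAL index = 69 (no global keyword!).
Step 3: The global index is unchanged. result = 26

The answer is 26.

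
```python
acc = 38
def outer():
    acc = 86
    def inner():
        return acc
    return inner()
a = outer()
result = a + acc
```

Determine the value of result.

Step 1: outer() has local acc = 86. inner() reads from enclosing.
Step 2: outer() returns 86. Global acc = 38 unchanged.
Step 3: result = 86 + 38 = 124

The answer is 124.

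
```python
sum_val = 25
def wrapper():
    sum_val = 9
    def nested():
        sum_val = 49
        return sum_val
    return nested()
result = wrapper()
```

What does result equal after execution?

Step 1: Three scopes define sum_val: global (25), wrapper (9), nested (49).
Step 2: nested() has its own local sum_val = 49, which shadows both enclosing and global.
Step 3: result = 49 (local wins in LEGB)

The answer is 49.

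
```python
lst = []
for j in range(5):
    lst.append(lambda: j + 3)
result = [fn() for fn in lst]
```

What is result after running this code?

Step 1: All lambdas capture j by reference. After the loop, j = 4.
Step 2: Each call returns 4 + 3 = 7.
Step 3: result = [7, 7, 7, 7, 7]

The answer is [7, 7, 7, 7, 7].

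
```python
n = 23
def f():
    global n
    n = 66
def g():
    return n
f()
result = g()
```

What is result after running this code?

Step 1: n = 23.
Step 2: f() sets global n = 66.
Step 3: g() reads global n = 66. result = 66

The answer is 66.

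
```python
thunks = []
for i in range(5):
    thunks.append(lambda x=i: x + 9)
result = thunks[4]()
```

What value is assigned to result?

Step 1: Default argument x=i captures i's value at definition time.
Step 2: thunks[4] was defined when i = 4, so x defaults to 4.
Step 3: result = 4 + 9 = 13 (default arg fixes the late binding issue)

The answer is 13.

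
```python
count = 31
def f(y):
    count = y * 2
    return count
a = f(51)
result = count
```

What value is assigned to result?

Step 1: Global count = 31.
Step 2: f(51) creates local count = 51 * 2 = 102.
Step 3: Global count unchanged because no global keyword. result = 31

The answer is 31.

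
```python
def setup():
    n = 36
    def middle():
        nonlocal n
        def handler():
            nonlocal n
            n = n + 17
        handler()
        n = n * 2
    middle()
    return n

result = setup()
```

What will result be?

Step 1: n = 36.
Step 2: handler() adds 17: n = 36 + 17 = 53.
Step 3: middle() doubles: n = 53 * 2 = 106.
Step 4: result = 106

The answer is 106.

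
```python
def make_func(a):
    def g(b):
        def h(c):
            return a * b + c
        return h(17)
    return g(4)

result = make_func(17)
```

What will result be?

Step 1: a = 17, b = 4, c = 17.
Step 2: h() computes a * b + c = 17 * 4 + 17 = 85.
Step 3: result = 85

The answer is 85.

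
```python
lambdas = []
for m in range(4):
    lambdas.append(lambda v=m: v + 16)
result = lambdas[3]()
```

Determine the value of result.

Step 1: Default argument v=m captures m's value at definition time.
Step 2: lambdas[3] was defined when m = 3, so v defaults to 3.
Step 3: result = 3 + 16 = 19 (default arg fixes the late binding issue)

The answer is 19.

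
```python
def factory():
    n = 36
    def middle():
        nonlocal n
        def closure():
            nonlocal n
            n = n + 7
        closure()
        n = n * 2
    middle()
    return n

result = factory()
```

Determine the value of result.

Step 1: n = 36.
Step 2: closure() adds 7: n = 36 + 7 = 43.
Step 3: middle() doubles: n = 43 * 2 = 86.
Step 4: result = 86

The answer is 86.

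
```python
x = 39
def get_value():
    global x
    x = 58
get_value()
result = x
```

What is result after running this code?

Step 1: x = 39 globally.
Step 2: get_value() declares global x and sets it to 58.
Step 3: After get_value(), global x = 58. result = 58

The answer is 58.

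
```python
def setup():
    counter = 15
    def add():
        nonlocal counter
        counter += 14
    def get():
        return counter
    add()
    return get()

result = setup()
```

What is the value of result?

Step 1: counter = 15. add() modifies it via nonlocal, get() reads it.
Step 2: add() makes counter = 15 + 14 = 29.
Step 3: get() returns 29. result = 29

The answer is 29.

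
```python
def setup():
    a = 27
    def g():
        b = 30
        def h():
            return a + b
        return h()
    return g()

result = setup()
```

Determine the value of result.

Step 1: setup() defines a = 27. g() defines b = 30.
Step 2: h() accesses both from enclosing scopes: a = 27, b = 30.
Step 3: result = 27 + 30 = 57

The answer is 57.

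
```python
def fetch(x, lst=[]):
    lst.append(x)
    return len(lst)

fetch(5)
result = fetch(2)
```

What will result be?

Step 1: Mutable default list persists between calls.
Step 2: First call: lst = [5], len = 1. Second call: lst = [5, 2], len = 2.
Step 3: result = 2

The answer is 2.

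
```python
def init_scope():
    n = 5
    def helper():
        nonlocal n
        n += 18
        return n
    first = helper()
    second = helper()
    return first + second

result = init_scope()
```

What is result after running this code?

Step 1: n starts at 5.
Step 2: First call: n = 5 + 18 = 23, returns 23.
Step 3: Second call: n = 23 + 18 = 41, returns 41.
Step 4: result = 23 + 41 = 64

The answer is 64.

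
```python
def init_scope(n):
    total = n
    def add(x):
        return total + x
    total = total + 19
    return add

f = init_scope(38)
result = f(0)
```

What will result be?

Step 1: init_scope(38) sets total = 38, then total = 38 + 19 = 57.
Step 2: Closures capture by reference, so add sees total = 57.
Step 3: f(0) returns 57 + 0 = 57

The answer is 57.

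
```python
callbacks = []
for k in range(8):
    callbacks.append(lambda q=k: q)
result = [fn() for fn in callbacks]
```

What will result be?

Step 1: Default arg q=k captures k at each iteration.
Step 2: Each lambda has its own default: 0, 1, ..., 7.
Step 3: result = [0, 1, 2, 3, 4, 5, 6, 7]

The answer is [0, 1, 2, 3, 4, 5, 6, 7].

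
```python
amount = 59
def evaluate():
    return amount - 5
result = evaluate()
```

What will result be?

Step 1: amount = 59 is defined globally.
Step 2: evaluate() looks up amount from global scope = 59, then computes 59 - 5 = 54.
Step 3: result = 54

The answer is 54.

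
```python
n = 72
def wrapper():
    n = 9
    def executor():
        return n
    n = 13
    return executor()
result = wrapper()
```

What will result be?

Step 1: wrapper() sets n = 9, then later n = 13.
Step 2: executor() is called after n is reassigned to 13. Closures capture variables by reference, not by value.
Step 3: result = 13

The answer is 13.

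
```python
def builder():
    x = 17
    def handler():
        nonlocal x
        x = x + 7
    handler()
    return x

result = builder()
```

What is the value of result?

Step 1: builder() sets x = 17.
Step 2: handler() uses nonlocal to modify x in builder's scope: x = 17 + 7 = 24.
Step 3: builder() returns the modified x = 24

The answer is 24.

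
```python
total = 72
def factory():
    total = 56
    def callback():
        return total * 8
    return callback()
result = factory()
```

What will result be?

Step 1: factory() shadows global total with total = 56.
Step 2: callback() finds total = 56 in enclosing scope, computes 56 * 8 = 448.
Step 3: result = 448

The answer is 448.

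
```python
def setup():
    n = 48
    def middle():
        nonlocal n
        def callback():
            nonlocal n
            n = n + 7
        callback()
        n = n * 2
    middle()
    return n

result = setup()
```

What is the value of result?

Step 1: n = 48.
Step 2: callback() adds 7: n = 48 + 7 = 55.
Step 3: middle() doubles: n = 55 * 2 = 110.
Step 4: result = 110

The answer is 110.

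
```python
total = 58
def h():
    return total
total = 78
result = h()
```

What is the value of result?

Step 1: total is first set to 58, then reassigned to 78.
Step 2: h() is called after the reassignment, so it looks up the current global total = 78.
Step 3: result = 78

The answer is 78.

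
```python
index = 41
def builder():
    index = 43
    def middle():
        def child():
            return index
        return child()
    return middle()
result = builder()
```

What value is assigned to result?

Step 1: builder() defines index = 43. middle() and child() have no local index.
Step 2: child() checks local (none), enclosing middle() (none), enclosing builder() and finds index = 43.
Step 3: result = 43

The answer is 43.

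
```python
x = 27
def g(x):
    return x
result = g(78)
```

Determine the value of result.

Step 1: Global x = 27.
Step 2: g(78) takes parameter x = 78, which shadows the global.
Step 3: result = 78

The answer is 78.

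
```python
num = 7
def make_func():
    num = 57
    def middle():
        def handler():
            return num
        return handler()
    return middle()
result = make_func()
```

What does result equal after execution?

Step 1: make_func() defines num = 57. middle() and handler() have no local num.
Step 2: handler() checks local (none), enclosing middle() (none), enclosing make_func() and finds num = 57.
Step 3: result = 57

The answer is 57.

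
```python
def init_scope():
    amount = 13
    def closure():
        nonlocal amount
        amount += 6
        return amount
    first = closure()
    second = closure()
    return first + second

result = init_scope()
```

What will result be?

Step 1: amount starts at 13.
Step 2: First call: amount = 13 + 6 = 19, returns 19.
Step 3: Second call: amount = 19 + 6 = 25, returns 25.
Step 4: result = 19 + 25 = 44

The answer is 44.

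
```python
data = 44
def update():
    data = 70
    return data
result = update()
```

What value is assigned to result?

Step 1: Global data = 44.
Step 2: update() creates local data = 70, shadowing the global.
Step 3: Returns local data = 70. result = 70

The answer is 70.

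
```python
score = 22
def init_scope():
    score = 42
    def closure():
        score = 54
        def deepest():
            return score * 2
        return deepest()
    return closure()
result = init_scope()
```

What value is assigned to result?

Step 1: deepest() looks up score through LEGB: not local, finds score = 54 in enclosing closure().
Step 2: Returns 54 * 2 = 108.
Step 3: result = 108

The answer is 108.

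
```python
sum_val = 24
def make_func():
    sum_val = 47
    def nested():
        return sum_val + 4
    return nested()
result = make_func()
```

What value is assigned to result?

Step 1: make_func() shadows global sum_val with sum_val = 47.
Step 2: nested() finds sum_val = 47 in enclosing scope, computes 47 + 4 = 51.
Step 3: result = 51

The answer is 51.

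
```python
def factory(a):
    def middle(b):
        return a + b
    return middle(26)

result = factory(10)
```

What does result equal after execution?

Step 1: factory(10) passes a = 10.
Step 2: middle(26) has b = 26, reads a = 10 from enclosing.
Step 3: result = 10 + 26 = 36

The answer is 36.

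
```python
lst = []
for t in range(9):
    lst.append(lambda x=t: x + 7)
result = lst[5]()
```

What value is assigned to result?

Step 1: Default argument x=t captures t's value at definition time.
Step 2: lst[5] was defined when t = 5, so x defaults to 5.
Step 3: result = 5 + 7 = 12 (default arg fixes the late binding issue)

The answer is 12.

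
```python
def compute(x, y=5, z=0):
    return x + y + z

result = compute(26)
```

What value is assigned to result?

Step 1: compute(26) uses defaults y = 5, z = 0.
Step 2: Returns 26 + 5 + 0 = 31.
Step 3: result = 31

The answer is 31.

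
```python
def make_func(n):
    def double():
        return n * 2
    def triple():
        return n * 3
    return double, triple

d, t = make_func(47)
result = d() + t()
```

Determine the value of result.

Step 1: Both closures capture the same n = 47.
Step 2: d() = 47 * 2 = 94, t() = 47 * 3 = 141.
Step 3: result = 94 + 141 = 235

The answer is 235.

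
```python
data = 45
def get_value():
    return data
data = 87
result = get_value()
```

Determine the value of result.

Step 1: data is first set to 45, then reassigned to 87.
Step 2: get_value() is called after the reassignment, so it looks up the current global data = 87.
Step 3: result = 87

The answer is 87.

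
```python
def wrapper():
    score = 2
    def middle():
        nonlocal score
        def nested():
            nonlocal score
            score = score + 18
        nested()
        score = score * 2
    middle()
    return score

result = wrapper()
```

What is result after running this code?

Step 1: score = 2.
Step 2: nested() adds 18: score = 2 + 18 = 20.
Step 3: middle() doubles: score = 20 * 2 = 40.
Step 4: result = 40

The answer is 40.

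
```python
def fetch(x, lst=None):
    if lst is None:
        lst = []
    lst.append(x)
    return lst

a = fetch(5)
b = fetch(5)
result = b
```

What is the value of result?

Step 1: None default with guard creates a NEW list each call.
Step 2: a = [5] (fresh list). b = [5] (another fresh list).
Step 3: result = [5] (this is the fix for mutable default)

The answer is [5].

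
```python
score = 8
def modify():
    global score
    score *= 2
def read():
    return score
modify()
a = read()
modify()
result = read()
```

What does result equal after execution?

Step 1: score = 8.
Step 2: First modify(): score = 8 * 2 = 16.
Step 3: Second modify(): score = 16 * 2 = 32.
Step 4: read() returns 32

The answer is 32.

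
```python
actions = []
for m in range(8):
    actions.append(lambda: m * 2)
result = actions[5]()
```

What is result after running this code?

Step 1: All lambdas reference the same variable m (late binding).
Step 2: After the loop, m = 7. Every lambda returns m * 2.
Step 3: actions[5]() = 7 * 2 = 14

The answer is 14.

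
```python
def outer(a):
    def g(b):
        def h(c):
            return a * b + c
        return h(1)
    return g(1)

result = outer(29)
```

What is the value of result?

Step 1: a = 29, b = 1, c = 1.
Step 2: h() computes a * b + c = 29 * 1 + 1 = 30.
Step 3: result = 30

The answer is 30.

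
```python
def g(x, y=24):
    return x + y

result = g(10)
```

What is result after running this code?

Step 1: g(10) uses default y = 24.
Step 2: Returns 10 + 24 = 34.
Step 3: result = 34

The answer is 34.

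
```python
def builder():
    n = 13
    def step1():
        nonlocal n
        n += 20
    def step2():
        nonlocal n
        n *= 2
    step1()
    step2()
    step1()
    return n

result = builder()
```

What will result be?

Step 1: n = 13.
Step 2: step1(): n = 13 + 20 = 33.
Step 3: step2(): n = 33 * 2 = 66.
Step 4: step1(): n = 66 + 20 = 86. result = 86

The answer is 86.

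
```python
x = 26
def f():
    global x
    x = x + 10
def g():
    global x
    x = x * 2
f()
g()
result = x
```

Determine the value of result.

Step 1: x = 26.
Step 2: f() adds 10: x = 26 + 10 = 36.
Step 3: g() doubles: x = 36 * 2 = 72.
Step 4: result = 72

The answer is 72.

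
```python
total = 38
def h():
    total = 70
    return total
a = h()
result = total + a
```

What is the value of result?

Step 1: Global total = 38. h() returns local total = 70.
Step 2: a = 70. Global total still = 38.
Step 3: result = 38 + 70 = 108

The answer is 108.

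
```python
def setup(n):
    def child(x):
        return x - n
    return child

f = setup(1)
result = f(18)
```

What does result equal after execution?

Step 1: setup(1) creates a closure capturing n = 1.
Step 2: f(18) computes 18 - 1 = 17.
Step 3: result = 17

The answer is 17.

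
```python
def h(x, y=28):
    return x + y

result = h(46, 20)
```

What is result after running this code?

Step 1: h(46, 20) overrides default y with 20.
Step 2: Returns 46 + 20 = 66.
Step 3: result = 66

The answer is 66.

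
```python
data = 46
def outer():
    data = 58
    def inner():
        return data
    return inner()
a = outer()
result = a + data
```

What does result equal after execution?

Step 1: outer() has local data = 58. inner() reads from enclosing.
Step 2: outer() returns 58. Global data = 46 unchanged.
Step 3: result = 58 + 46 = 104

The answer is 104.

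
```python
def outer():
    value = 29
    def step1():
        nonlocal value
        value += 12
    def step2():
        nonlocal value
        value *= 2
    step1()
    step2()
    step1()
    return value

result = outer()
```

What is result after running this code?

Step 1: value = 29.
Step 2: step1(): value = 29 + 12 = 41.
Step 3: step2(): value = 41 * 2 = 82.
Step 4: step1(): value = 82 + 12 = 94. result = 94

The answer is 94.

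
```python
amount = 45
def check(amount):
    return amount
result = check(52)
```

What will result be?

Step 1: Global amount = 45.
Step 2: check(52) takes parameter amount = 52, which shadows the global.
Step 3: result = 52

The answer is 52.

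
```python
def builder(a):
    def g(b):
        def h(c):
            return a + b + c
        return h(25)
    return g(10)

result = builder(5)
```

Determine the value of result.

Step 1: a = 5, b = 10, c = 25 across three nested scopes.
Step 2: h() accesses all three via LEGB rule.
Step 3: result = 5 + 10 + 25 = 40

The answer is 40.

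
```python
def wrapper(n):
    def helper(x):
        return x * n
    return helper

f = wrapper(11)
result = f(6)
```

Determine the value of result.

Step 1: wrapper(11) creates a closure capturing n = 11.
Step 2: f(6) computes 6 * 11 = 66.
Step 3: result = 66

The answer is 66.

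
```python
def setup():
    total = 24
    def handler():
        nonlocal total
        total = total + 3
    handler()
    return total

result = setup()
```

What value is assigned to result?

Step 1: setup() sets total = 24.
Step 2: handler() uses nonlocal to modify total in setup's scope: total = 24 + 3 = 27.
Step 3: setup() returns the modified total = 27

The answer is 27.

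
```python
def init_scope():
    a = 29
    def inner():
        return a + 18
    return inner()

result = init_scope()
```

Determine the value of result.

Step 1: init_scope() defines a = 29.
Step 2: inner() reads a = 29 from enclosing scope, returns 29 + 18 = 47.
Step 3: result = 47

The answer is 47.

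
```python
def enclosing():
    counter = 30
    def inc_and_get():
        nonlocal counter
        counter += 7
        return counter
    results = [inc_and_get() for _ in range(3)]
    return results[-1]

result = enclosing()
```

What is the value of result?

Step 1: counter = 30.
Step 2: Three calls to inc_and_get(), each adding 7.
Step 3: Last value = 30 + 7 * 3 = 51

The answer is 51.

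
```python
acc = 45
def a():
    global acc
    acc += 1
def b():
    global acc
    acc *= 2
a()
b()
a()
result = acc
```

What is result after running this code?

Step 1: acc = 45.
Step 2: a(): acc = 45 + 1 = 46.
Step 3: b(): acc = 46 * 2 = 92.
Step 4: a(): acc = 92 + 1 = 93

The answer is 93.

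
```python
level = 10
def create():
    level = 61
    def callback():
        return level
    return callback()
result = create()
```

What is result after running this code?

Step 1: level = 10 globally, but create() defines level = 61 locally.
Step 2: callback() looks up level. Not in local scope, so checks enclosing scope (create) and finds level = 61.
Step 3: result = 61

The answer is 61.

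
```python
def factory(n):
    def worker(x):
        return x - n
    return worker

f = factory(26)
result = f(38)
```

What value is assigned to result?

Step 1: factory(26) creates a closure capturing n = 26.
Step 2: f(38) computes 38 - 26 = 12.
Step 3: result = 12

The answer is 12.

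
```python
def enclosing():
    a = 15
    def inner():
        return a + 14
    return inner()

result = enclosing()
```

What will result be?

Step 1: enclosing() defines a = 15.
Step 2: inner() reads a = 15 from enclosing scope, returns 15 + 14 = 29.
Step 3: result = 29

The answer is 29.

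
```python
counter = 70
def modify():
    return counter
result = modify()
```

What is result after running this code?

Step 1: counter = 70 is defined in the global scope.
Step 2: modify() looks up counter. No local counter exists, so Python checks the global scope via LEGB rule and finds counter = 70.
Step 3: result = 70

The answer is 70.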